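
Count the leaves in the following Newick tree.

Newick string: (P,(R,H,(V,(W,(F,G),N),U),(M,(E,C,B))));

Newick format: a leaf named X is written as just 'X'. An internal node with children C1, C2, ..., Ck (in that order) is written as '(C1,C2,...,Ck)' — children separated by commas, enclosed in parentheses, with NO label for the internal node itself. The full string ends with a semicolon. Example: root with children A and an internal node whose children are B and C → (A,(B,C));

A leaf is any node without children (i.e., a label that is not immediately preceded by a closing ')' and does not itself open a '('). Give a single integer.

Newick: (P,(R,H,(V,(W,(F,G),N),U),(M,(E,C,B))));
Scan left-to-right; a leaf is any maximal label run not followed by '(':
  pos 1: leaf 'P' → count = 1
  pos 4: leaf 'R' → count = 2
  pos 6: leaf 'H' → count = 3
  pos 9: leaf 'V' → count = 4
  pos 12: leaf 'W' → count = 5
  pos 15: leaf 'F' → count = 6
  pos 17: leaf 'G' → count = 7
  pos 20: leaf 'N' → count = 8
  pos 23: leaf 'U' → count = 9
  pos 27: leaf 'M' → count = 10
  pos 30: leaf 'E' → count = 11
  pos 32: leaf 'C' → count = 12
  pos 34: leaf 'B' → count = 13
Total leaves: 13

Answer: 13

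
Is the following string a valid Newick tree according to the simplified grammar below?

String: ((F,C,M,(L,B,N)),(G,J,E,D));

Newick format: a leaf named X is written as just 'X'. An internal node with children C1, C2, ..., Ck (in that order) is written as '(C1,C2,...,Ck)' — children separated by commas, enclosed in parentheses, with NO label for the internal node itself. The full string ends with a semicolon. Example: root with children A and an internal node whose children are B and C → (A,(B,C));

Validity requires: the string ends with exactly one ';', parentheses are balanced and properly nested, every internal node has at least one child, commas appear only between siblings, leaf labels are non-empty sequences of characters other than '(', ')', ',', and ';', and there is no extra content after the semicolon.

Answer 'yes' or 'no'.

Answer: yes

Derivation:
Input: ((F,C,M,(L,B,N)),(G,J,E,D));
Paren balance: 4 '(' vs 4 ')' OK
Ends with single ';': True
Full parse: OK
Valid: True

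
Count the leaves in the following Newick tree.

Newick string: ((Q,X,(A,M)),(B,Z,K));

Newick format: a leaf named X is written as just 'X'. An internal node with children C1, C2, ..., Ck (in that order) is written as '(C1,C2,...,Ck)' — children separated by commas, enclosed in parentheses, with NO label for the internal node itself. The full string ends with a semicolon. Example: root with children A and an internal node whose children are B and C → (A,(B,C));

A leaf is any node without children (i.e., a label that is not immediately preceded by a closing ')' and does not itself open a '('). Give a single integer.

Newick: ((Q,X,(A,M)),(B,Z,K));
Scan left-to-right; a leaf is any maximal label run not followed by '(':
  pos 2: leaf 'Q' → count = 1
  pos 4: leaf 'X' → count = 2
  pos 7: leaf 'A' → count = 3
  pos 9: leaf 'M' → count = 4
  pos 14: leaf 'B' → count = 5
  pos 16: leaf 'Z' → count = 6
  pos 18: leaf 'K' → count = 7
Total leaves: 7

Answer: 7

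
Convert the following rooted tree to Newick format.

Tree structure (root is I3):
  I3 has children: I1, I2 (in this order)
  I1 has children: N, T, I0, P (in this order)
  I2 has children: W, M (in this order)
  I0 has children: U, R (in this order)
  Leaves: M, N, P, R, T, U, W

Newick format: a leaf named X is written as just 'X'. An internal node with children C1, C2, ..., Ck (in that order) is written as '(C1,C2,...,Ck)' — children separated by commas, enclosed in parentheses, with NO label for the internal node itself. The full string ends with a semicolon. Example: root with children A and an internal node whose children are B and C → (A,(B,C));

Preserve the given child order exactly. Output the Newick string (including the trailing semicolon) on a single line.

internal I3 with children ['I1', 'I2']
  internal I1 with children ['N', 'T', 'I0', 'P']
    leaf 'N' → 'N'
    leaf 'T' → 'T'
    internal I0 with children ['U', 'R']
      leaf 'U' → 'U'
      leaf 'R' → 'R'
    → '(U,R)'
    leaf 'P' → 'P'
  → '(N,T,(U,R),P)'
  internal I2 with children ['W', 'M']
    leaf 'W' → 'W'
    leaf 'M' → 'M'
  → '(W,M)'
→ '((N,T,(U,R),P),(W,M))'
Final: ((N,T,(U,R),P),(W,M));

Answer: ((N,T,(U,R),P),(W,M));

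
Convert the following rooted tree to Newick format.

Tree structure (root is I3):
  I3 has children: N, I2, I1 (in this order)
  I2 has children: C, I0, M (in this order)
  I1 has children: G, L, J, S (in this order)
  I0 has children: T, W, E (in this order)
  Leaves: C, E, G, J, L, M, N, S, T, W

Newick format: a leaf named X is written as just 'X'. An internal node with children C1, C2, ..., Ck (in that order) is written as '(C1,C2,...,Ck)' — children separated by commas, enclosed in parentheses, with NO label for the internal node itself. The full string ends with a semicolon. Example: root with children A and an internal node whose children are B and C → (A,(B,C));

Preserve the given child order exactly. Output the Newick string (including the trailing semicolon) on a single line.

Answer: (N,(C,(T,W,E),M),(G,L,J,S));

Derivation:
internal I3 with children ['N', 'I2', 'I1']
  leaf 'N' → 'N'
  internal I2 with children ['C', 'I0', 'M']
    leaf 'C' → 'C'
    internal I0 with children ['T', 'W', 'E']
      leaf 'T' → 'T'
      leaf 'W' → 'W'
      leaf 'E' → 'E'
    → '(T,W,E)'
    leaf 'M' → 'M'
  → '(C,(T,W,E),M)'
  internal I1 with children ['G', 'L', 'J', 'S']
    leaf 'G' → 'G'
    leaf 'L' → 'L'
    leaf 'J' → 'J'
    leaf 'S' → 'S'
  → '(G,L,J,S)'
→ '(N,(C,(T,W,E),M),(G,L,J,S))'
Final: (N,(C,(T,W,E),M),(G,L,J,S));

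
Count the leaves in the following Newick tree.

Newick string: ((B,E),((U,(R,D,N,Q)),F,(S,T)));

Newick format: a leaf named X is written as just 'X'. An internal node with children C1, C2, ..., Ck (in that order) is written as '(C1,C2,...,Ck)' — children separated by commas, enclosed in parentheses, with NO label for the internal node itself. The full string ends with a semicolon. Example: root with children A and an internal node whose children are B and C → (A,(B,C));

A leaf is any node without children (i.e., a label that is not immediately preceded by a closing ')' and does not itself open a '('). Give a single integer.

Answer: 10

Derivation:
Newick: ((B,E),((U,(R,D,N,Q)),F,(S,T)));
Scan left-to-right; a leaf is any maximal label run not followed by '(':
  pos 2: leaf 'B' → count = 1
  pos 4: leaf 'E' → count = 2
  pos 9: leaf 'U' → count = 3
  pos 12: leaf 'R' → count = 4
  pos 14: leaf 'D' → count = 5
  pos 16: leaf 'N' → count = 6
  pos 18: leaf 'Q' → count = 7
  pos 22: leaf 'F' → count = 8
  pos 25: leaf 'S' → count = 9
  pos 27: leaf 'T' → count = 10
Total leaves: 10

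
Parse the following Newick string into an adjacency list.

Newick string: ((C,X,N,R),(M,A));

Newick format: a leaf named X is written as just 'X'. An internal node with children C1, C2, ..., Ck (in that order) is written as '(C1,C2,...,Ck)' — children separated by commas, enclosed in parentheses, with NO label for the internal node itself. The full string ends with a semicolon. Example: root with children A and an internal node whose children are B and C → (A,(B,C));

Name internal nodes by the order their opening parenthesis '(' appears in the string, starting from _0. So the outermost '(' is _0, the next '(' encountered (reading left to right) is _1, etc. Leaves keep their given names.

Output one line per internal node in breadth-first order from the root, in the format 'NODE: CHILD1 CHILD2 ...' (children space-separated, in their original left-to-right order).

Input: ((C,X,N,R),(M,A));
Scanning left-to-right, naming '(' by encounter order:
  pos 0: '(' -> open internal node _0 (depth 1)
  pos 1: '(' -> open internal node _1 (depth 2)
  pos 9: ')' -> close internal node _1 (now at depth 1)
  pos 11: '(' -> open internal node _2 (depth 2)
  pos 15: ')' -> close internal node _2 (now at depth 1)
  pos 16: ')' -> close internal node _0 (now at depth 0)
Total internal nodes: 3
BFS adjacency from root:
  _0: _1 _2
  _1: C X N R
  _2: M A

Answer: _0: _1 _2
_1: C X N R
_2: M A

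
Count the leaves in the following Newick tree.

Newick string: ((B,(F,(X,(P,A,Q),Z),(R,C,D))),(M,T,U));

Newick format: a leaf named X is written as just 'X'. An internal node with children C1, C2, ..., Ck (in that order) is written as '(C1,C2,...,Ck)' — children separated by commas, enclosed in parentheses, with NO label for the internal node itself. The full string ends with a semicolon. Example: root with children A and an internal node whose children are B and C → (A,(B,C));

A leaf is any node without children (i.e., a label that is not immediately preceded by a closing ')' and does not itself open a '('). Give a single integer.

Answer: 13

Derivation:
Newick: ((B,(F,(X,(P,A,Q),Z),(R,C,D))),(M,T,U));
Scan left-to-right; a leaf is any maximal label run not followed by '(':
  pos 2: leaf 'B' → count = 1
  pos 5: leaf 'F' → count = 2
  pos 8: leaf 'X' → count = 3
  pos 11: leaf 'P' → count = 4
  pos 13: leaf 'A' → count = 5
  pos 15: leaf 'Q' → count = 6
  pos 18: leaf 'Z' → count = 7
  pos 22: leaf 'R' → count = 8
  pos 24: leaf 'C' → count = 9
  pos 26: leaf 'D' → count = 10
  pos 32: leaf 'M' → count = 11
  pos 34: leaf 'T' → count = 12
  pos 36: leaf 'U' → count = 13
Total leaves: 13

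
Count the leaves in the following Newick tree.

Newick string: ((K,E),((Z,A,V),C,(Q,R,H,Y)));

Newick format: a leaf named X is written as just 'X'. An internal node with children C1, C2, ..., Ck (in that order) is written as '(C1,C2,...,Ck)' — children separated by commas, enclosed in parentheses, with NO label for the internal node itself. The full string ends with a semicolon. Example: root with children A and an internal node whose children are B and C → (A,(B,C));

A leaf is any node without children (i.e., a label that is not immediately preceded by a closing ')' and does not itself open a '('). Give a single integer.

Answer: 10

Derivation:
Newick: ((K,E),((Z,A,V),C,(Q,R,H,Y)));
Scan left-to-right; a leaf is any maximal label run not followed by '(':
  pos 2: leaf 'K' → count = 1
  pos 4: leaf 'E' → count = 2
  pos 9: leaf 'Z' → count = 3
  pos 11: leaf 'A' → count = 4
  pos 13: leaf 'V' → count = 5
  pos 16: leaf 'C' → count = 6
  pos 19: leaf 'Q' → count = 7
  pos 21: leaf 'R' → count = 8
  pos 23: leaf 'H' → count = 9
  pos 25: leaf 'Y' → count = 10
Total leaves: 10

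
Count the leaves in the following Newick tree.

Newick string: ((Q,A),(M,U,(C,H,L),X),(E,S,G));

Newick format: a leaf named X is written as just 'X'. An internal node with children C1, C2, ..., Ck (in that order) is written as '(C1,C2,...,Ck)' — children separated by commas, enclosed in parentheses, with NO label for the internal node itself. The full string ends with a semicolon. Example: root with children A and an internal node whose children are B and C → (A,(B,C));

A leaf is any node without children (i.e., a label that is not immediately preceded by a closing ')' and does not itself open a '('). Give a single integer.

Answer: 11

Derivation:
Newick: ((Q,A),(M,U,(C,H,L),X),(E,S,G));
Scan left-to-right; a leaf is any maximal label run not followed by '(':
  pos 2: leaf 'Q' → count = 1
  pos 4: leaf 'A' → count = 2
  pos 8: leaf 'M' → count = 3
  pos 10: leaf 'U' → count = 4
  pos 13: leaf 'C' → count = 5
  pos 15: leaf 'H' → count = 6
  pos 17: leaf 'L' → count = 7
  pos 20: leaf 'X' → count = 8
  pos 24: leaf 'E' → count = 9
  pos 26: leaf 'S' → count = 10
  pos 28: leaf 'G' → count = 11
Total leaves: 11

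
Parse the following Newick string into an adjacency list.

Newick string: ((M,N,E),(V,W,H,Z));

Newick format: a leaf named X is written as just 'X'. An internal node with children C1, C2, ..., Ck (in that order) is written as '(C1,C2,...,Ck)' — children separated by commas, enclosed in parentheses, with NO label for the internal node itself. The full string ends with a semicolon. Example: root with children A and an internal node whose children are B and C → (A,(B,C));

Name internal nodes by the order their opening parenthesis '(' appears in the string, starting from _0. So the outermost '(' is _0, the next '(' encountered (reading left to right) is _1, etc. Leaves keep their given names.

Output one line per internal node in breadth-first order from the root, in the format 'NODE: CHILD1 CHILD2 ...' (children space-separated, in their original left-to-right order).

Input: ((M,N,E),(V,W,H,Z));
Scanning left-to-right, naming '(' by encounter order:
  pos 0: '(' -> open internal node _0 (depth 1)
  pos 1: '(' -> open internal node _1 (depth 2)
  pos 7: ')' -> close internal node _1 (now at depth 1)
  pos 9: '(' -> open internal node _2 (depth 2)
  pos 17: ')' -> close internal node _2 (now at depth 1)
  pos 18: ')' -> close internal node _0 (now at depth 0)
Total internal nodes: 3
BFS adjacency from root:
  _0: _1 _2
  _1: M N E
  _2: V W H Z

Answer: _0: _1 _2
_1: M N E
_2: V W H Z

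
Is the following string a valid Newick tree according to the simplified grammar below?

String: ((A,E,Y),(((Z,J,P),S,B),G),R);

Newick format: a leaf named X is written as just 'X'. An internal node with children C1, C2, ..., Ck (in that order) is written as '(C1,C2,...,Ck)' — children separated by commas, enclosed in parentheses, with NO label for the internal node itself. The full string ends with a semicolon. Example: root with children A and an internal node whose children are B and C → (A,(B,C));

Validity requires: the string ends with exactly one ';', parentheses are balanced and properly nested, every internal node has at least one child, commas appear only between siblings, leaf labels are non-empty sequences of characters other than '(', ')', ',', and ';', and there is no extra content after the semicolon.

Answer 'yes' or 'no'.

Answer: yes

Derivation:
Input: ((A,E,Y),(((Z,J,P),S,B),G),R);
Paren balance: 5 '(' vs 5 ')' OK
Ends with single ';': True
Full parse: OK
Valid: True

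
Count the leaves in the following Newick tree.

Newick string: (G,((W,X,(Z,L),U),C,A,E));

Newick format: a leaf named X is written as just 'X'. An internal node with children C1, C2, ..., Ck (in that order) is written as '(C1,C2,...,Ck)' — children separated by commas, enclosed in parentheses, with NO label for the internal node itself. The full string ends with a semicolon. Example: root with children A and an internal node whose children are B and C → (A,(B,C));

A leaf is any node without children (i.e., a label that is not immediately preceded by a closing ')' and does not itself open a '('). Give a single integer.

Answer: 9

Derivation:
Newick: (G,((W,X,(Z,L),U),C,A,E));
Scan left-to-right; a leaf is any maximal label run not followed by '(':
  pos 1: leaf 'G' → count = 1
  pos 5: leaf 'W' → count = 2
  pos 7: leaf 'X' → count = 3
  pos 10: leaf 'Z' → count = 4
  pos 12: leaf 'L' → count = 5
  pos 15: leaf 'U' → count = 6
  pos 18: leaf 'C' → count = 7
  pos 20: leaf 'A' → count = 8
  pos 22: leaf 'E' → count = 9
Total leaves: 9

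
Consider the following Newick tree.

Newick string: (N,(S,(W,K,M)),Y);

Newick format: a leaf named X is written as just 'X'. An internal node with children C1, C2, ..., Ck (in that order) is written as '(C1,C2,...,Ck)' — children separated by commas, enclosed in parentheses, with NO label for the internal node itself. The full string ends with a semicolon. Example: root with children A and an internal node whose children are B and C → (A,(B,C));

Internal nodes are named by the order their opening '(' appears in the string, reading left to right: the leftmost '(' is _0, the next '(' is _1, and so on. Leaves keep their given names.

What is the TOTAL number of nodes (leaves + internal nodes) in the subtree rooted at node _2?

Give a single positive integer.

Newick: (N,(S,(W,K,M)),Y);
Locate _2: it is the '(' at position 6 (the 3rd '(' reading left to right).
Query: subtree rooted at _2
_2: subtree_size = 1 + 3
  W: subtree_size = 1 + 0
  K: subtree_size = 1 + 0
  M: subtree_size = 1 + 0
Total subtree size of _2: 4

Answer: 4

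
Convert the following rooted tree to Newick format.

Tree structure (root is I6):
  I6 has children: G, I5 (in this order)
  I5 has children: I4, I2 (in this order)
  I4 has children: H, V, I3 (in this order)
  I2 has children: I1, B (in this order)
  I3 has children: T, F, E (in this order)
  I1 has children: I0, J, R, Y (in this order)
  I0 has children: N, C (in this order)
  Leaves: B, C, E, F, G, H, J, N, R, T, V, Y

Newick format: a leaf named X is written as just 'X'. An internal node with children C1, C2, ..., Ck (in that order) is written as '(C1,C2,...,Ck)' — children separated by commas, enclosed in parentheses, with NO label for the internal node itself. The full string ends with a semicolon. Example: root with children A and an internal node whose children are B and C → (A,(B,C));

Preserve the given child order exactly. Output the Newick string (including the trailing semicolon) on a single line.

internal I6 with children ['G', 'I5']
  leaf 'G' → 'G'
  internal I5 with children ['I4', 'I2']
    internal I4 with children ['H', 'V', 'I3']
      leaf 'H' → 'H'
      leaf 'V' → 'V'
      internal I3 with children ['T', 'F', 'E']
        leaf 'T' → 'T'
        leaf 'F' → 'F'
        leaf 'E' → 'E'
      → '(T,F,E)'
    → '(H,V,(T,F,E))'
    internal I2 with children ['I1', 'B']
      internal I1 with children ['I0', 'J', 'R', 'Y']
        internal I0 with children ['N', 'C']
          leaf 'N' → 'N'
          leaf 'C' → 'C'
        → '(N,C)'
        leaf 'J' → 'J'
        leaf 'R' → 'R'
        leaf 'Y' → 'Y'
      → '((N,C),J,R,Y)'
      leaf 'B' → 'B'
    → '(((N,C),J,R,Y),B)'
  → '((H,V,(T,F,E)),(((N,C),J,R,Y),B))'
→ '(G,((H,V,(T,F,E)),(((N,C),J,R,Y),B)))'
Final: (G,((H,V,(T,F,E)),(((N,C),J,R,Y),B)));

Answer: (G,((H,V,(T,F,E)),(((N,C),J,R,Y),B)));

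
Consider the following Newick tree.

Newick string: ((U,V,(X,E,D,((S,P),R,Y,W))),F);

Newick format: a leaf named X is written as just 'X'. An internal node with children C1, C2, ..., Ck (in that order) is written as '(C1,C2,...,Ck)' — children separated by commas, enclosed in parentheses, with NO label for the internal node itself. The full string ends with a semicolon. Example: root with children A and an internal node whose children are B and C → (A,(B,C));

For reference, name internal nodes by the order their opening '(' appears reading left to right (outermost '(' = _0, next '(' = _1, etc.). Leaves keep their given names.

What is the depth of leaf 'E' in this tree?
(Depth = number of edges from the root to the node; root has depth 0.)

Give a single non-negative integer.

Answer: 3

Derivation:
Newick: ((U,V,(X,E,D,((S,P),R,Y,W))),F);
Naming internals by '(' encounter order: outermost '(' = _0, next = _1, ...
Query node: E
Path from root: _0 -> _1 -> _2 -> E
Depth of E: 3 (number of edges from root)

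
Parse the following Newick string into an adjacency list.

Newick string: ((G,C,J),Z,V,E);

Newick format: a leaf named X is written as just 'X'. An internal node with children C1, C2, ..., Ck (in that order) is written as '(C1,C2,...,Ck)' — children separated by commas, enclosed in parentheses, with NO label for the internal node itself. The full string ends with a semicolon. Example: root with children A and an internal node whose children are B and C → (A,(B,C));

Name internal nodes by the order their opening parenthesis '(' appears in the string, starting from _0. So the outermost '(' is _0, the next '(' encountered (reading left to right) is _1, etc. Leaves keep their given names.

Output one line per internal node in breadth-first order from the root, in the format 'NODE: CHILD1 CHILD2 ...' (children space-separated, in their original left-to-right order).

Answer: _0: _1 Z V E
_1: G C J

Derivation:
Input: ((G,C,J),Z,V,E);
Scanning left-to-right, naming '(' by encounter order:
  pos 0: '(' -> open internal node _0 (depth 1)
  pos 1: '(' -> open internal node _1 (depth 2)
  pos 7: ')' -> close internal node _1 (now at depth 1)
  pos 14: ')' -> close internal node _0 (now at depth 0)
Total internal nodes: 2
BFS adjacency from root:
  _0: _1 Z V E
  _1: G C J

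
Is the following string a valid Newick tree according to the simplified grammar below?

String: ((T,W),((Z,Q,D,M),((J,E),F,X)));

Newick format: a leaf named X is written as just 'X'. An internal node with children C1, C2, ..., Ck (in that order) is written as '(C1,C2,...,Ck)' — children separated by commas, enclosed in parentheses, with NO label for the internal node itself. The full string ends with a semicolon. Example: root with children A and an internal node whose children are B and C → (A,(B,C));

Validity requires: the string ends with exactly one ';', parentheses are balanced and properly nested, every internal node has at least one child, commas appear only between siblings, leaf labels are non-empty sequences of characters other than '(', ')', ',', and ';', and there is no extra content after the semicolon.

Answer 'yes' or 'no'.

Answer: yes

Derivation:
Input: ((T,W),((Z,Q,D,M),((J,E),F,X)));
Paren balance: 6 '(' vs 6 ')' OK
Ends with single ';': True
Full parse: OK
Valid: True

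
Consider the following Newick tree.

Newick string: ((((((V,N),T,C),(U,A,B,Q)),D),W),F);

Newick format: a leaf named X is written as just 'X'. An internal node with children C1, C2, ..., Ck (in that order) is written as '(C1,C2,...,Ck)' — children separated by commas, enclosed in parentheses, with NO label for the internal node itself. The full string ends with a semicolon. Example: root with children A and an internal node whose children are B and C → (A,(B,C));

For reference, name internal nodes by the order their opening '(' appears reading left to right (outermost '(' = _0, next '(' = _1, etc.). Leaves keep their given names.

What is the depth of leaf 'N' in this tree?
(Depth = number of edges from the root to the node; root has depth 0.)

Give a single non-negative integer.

Answer: 6

Derivation:
Newick: ((((((V,N),T,C),(U,A,B,Q)),D),W),F);
Naming internals by '(' encounter order: outermost '(' = _0, next = _1, ...
Query node: N
Path from root: _0 -> _1 -> _2 -> _3 -> _4 -> _5 -> N
Depth of N: 6 (number of edges from root)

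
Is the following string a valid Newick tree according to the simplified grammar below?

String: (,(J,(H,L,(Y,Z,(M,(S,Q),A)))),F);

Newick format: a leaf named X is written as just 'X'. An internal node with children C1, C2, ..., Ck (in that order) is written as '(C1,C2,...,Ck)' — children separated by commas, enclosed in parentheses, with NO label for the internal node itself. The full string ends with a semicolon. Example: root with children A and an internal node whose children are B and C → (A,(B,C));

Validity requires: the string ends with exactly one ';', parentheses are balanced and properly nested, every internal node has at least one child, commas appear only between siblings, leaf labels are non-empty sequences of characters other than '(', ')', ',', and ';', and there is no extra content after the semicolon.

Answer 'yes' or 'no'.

Input: (,(J,(H,L,(Y,Z,(M,(S,Q),A)))),F);
Paren balance: 6 '(' vs 6 ')' OK
Ends with single ';': True
Full parse: FAILS (empty leaf label at pos 1)
Valid: False

Answer: no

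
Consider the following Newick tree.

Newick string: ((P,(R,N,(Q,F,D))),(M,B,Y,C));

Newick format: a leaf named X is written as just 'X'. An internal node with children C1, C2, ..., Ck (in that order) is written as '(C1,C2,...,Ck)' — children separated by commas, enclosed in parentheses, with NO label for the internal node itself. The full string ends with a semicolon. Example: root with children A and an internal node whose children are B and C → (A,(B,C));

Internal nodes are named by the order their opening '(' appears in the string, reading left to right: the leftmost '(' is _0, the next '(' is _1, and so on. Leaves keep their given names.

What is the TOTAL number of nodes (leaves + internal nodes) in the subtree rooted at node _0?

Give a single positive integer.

Answer: 15

Derivation:
Newick: ((P,(R,N,(Q,F,D))),(M,B,Y,C));
Locate _0: it is the '(' at position 0 (the 1st '(' reading left to right).
Query: subtree rooted at _0
_0: subtree_size = 1 + 14
  _1: subtree_size = 1 + 8
    P: subtree_size = 1 + 0
    _2: subtree_size = 1 + 6
      R: subtree_size = 1 + 0
      N: subtree_size = 1 + 0
      _3: subtree_size = 1 + 3
        Q: subtree_size = 1 + 0
        F: subtree_size = 1 + 0
        D: subtree_size = 1 + 0
  _4: subtree_size = 1 + 4
    M: subtree_size = 1 + 0
    B: subtree_size = 1 + 0
    Y: subtree_size = 1 + 0
    C: subtree_size = 1 + 0
Total subtree size of _0: 15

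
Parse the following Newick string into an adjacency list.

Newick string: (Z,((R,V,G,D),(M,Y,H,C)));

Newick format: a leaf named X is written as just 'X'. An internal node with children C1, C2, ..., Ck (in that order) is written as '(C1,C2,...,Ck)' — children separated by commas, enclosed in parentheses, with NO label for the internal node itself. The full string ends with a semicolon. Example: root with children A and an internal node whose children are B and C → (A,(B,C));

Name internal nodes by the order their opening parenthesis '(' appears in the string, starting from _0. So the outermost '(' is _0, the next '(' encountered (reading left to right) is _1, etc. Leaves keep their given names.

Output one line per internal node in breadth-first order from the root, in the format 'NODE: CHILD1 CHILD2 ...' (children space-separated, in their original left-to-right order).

Input: (Z,((R,V,G,D),(M,Y,H,C)));
Scanning left-to-right, naming '(' by encounter order:
  pos 0: '(' -> open internal node _0 (depth 1)
  pos 3: '(' -> open internal node _1 (depth 2)
  pos 4: '(' -> open internal node _2 (depth 3)
  pos 12: ')' -> close internal node _2 (now at depth 2)
  pos 14: '(' -> open internal node _3 (depth 3)
  pos 22: ')' -> close internal node _3 (now at depth 2)
  pos 23: ')' -> close internal node _1 (now at depth 1)
  pos 24: ')' -> close internal node _0 (now at depth 0)
Total internal nodes: 4
BFS adjacency from root:
  _0: Z _1
  _1: _2 _3
  _2: R V G D
  _3: M Y H C

Answer: _0: Z _1
_1: _2 _3
_2: R V G D
_3: M Y H C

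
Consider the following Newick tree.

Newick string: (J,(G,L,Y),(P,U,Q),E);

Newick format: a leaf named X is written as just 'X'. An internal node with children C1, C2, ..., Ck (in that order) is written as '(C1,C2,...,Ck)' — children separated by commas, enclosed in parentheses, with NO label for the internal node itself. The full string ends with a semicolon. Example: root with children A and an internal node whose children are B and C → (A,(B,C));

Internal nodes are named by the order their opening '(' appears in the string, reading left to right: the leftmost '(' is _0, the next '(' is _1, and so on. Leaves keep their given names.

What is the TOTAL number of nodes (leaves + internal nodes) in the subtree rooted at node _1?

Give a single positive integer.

Newick: (J,(G,L,Y),(P,U,Q),E);
Locate _1: it is the '(' at position 3 (the 2nd '(' reading left to right).
Query: subtree rooted at _1
_1: subtree_size = 1 + 3
  G: subtree_size = 1 + 0
  L: subtree_size = 1 + 0
  Y: subtree_size = 1 + 0
Total subtree size of _1: 4

Answer: 4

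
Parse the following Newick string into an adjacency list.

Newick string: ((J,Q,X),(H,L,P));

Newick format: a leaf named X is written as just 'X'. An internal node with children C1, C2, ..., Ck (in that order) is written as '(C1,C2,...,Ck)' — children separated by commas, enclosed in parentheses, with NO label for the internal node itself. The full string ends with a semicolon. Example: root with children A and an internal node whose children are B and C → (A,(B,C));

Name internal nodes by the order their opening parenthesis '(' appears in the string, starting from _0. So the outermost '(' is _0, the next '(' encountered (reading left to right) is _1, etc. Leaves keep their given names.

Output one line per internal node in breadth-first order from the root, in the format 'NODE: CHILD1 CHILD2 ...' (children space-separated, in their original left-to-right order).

Answer: _0: _1 _2
_1: J Q X
_2: H L P

Derivation:
Input: ((J,Q,X),(H,L,P));
Scanning left-to-right, naming '(' by encounter order:
  pos 0: '(' -> open internal node _0 (depth 1)
  pos 1: '(' -> open internal node _1 (depth 2)
  pos 7: ')' -> close internal node _1 (now at depth 1)
  pos 9: '(' -> open internal node _2 (depth 2)
  pos 15: ')' -> close internal node _2 (now at depth 1)
  pos 16: ')' -> close internal node _0 (now at depth 0)
Total internal nodes: 3
BFS adjacency from root:
  _0: _1 _2
  _1: J Q X
  _2: H L P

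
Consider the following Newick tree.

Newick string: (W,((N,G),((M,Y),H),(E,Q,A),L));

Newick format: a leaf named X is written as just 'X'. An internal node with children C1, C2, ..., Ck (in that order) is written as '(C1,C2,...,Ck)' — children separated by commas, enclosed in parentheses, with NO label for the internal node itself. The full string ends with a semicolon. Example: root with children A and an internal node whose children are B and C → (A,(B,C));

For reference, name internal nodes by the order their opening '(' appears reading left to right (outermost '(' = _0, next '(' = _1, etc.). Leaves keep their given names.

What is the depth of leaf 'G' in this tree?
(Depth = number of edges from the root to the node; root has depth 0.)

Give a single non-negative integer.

Answer: 3

Derivation:
Newick: (W,((N,G),((M,Y),H),(E,Q,A),L));
Naming internals by '(' encounter order: outermost '(' = _0, next = _1, ...
Query node: G
Path from root: _0 -> _1 -> _2 -> G
Depth of G: 3 (number of edges from root)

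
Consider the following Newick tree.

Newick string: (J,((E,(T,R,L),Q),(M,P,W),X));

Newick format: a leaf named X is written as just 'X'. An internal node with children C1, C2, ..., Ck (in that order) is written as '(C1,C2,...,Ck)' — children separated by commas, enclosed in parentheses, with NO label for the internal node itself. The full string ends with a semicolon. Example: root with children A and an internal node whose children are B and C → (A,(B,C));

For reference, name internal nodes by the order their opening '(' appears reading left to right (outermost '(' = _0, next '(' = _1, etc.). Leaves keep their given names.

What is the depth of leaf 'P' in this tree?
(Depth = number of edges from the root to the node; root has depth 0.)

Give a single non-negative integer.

Answer: 3

Derivation:
Newick: (J,((E,(T,R,L),Q),(M,P,W),X));
Naming internals by '(' encounter order: outermost '(' = _0, next = _1, ...
Query node: P
Path from root: _0 -> _1 -> _4 -> P
Depth of P: 3 (number of edges from root)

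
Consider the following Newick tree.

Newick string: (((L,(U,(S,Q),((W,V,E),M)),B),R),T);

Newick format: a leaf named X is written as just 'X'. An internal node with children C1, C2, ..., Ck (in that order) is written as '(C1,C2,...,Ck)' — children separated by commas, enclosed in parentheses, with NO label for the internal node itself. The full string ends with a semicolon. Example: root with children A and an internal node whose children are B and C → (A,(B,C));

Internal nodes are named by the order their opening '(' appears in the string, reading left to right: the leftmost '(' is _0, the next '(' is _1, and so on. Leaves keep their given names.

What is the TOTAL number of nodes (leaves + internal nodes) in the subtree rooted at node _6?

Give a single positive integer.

Newick: (((L,(U,(S,Q),((W,V,E),M)),B),R),T);
Locate _6: it is the '(' at position 15 (the 7th '(' reading left to right).
Query: subtree rooted at _6
_6: subtree_size = 1 + 3
  W: subtree_size = 1 + 0
  V: subtree_size = 1 + 0
  E: subtree_size = 1 + 0
Total subtree size of _6: 4

Answer: 4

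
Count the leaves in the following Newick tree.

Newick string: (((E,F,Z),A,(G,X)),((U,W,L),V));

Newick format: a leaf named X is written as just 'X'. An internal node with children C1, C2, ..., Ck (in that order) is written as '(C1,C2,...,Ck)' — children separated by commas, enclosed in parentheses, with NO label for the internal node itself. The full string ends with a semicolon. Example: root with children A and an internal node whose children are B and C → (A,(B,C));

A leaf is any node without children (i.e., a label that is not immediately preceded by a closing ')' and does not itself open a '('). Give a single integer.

Answer: 10

Derivation:
Newick: (((E,F,Z),A,(G,X)),((U,W,L),V));
Scan left-to-right; a leaf is any maximal label run not followed by '(':
  pos 3: leaf 'E' → count = 1
  pos 5: leaf 'F' → count = 2
  pos 7: leaf 'Z' → count = 3
  pos 10: leaf 'A' → count = 4
  pos 13: leaf 'G' → count = 5
  pos 15: leaf 'X' → count = 6
  pos 21: leaf 'U' → count = 7
  pos 23: leaf 'W' → count = 8
  pos 25: leaf 'L' → count = 9
  pos 28: leaf 'V' → count = 10
Total leaves: 10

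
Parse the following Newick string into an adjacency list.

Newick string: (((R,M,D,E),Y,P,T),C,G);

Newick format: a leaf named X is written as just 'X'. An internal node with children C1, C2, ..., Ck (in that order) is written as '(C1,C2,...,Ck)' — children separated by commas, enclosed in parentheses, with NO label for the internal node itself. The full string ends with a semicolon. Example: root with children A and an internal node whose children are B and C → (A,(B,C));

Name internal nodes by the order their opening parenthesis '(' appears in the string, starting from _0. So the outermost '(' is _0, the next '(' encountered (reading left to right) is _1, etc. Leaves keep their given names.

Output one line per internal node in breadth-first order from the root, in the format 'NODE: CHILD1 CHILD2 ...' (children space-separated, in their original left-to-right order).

Answer: _0: _1 C G
_1: _2 Y P T
_2: R M D E

Derivation:
Input: (((R,M,D,E),Y,P,T),C,G);
Scanning left-to-right, naming '(' by encounter order:
  pos 0: '(' -> open internal node _0 (depth 1)
  pos 1: '(' -> open internal node _1 (depth 2)
  pos 2: '(' -> open internal node _2 (depth 3)
  pos 10: ')' -> close internal node _2 (now at depth 2)
  pos 17: ')' -> close internal node _1 (now at depth 1)
  pos 22: ')' -> close internal node _0 (now at depth 0)
Total internal nodes: 3
BFS adjacency from root:
  _0: _1 C G
  _1: _2 Y P T
  _2: R M D E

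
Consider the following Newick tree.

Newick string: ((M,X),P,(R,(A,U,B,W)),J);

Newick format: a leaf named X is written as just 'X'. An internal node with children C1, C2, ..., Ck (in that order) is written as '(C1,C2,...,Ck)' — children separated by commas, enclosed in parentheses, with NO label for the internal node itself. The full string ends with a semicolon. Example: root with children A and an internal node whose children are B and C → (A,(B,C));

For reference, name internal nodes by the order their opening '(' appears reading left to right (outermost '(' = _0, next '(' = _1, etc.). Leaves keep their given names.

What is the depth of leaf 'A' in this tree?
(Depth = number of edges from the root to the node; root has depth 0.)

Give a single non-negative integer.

Answer: 3

Derivation:
Newick: ((M,X),P,(R,(A,U,B,W)),J);
Naming internals by '(' encounter order: outermost '(' = _0, next = _1, ...
Query node: A
Path from root: _0 -> _2 -> _3 -> A
Depth of A: 3 (number of edges from root)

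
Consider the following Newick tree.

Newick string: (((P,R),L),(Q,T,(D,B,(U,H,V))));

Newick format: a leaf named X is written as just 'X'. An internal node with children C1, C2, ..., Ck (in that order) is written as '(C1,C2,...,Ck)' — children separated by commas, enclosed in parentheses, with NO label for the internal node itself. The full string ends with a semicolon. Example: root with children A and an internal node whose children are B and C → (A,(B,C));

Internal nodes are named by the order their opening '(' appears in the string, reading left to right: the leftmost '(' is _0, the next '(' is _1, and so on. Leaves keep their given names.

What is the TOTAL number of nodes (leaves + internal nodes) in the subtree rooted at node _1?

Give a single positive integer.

Newick: (((P,R),L),(Q,T,(D,B,(U,H,V))));
Locate _1: it is the '(' at position 1 (the 2nd '(' reading left to right).
Query: subtree rooted at _1
_1: subtree_size = 1 + 4
  _2: subtree_size = 1 + 2
    P: subtree_size = 1 + 0
    R: subtree_size = 1 + 0
  L: subtree_size = 1 + 0
Total subtree size of _1: 5

Answer: 5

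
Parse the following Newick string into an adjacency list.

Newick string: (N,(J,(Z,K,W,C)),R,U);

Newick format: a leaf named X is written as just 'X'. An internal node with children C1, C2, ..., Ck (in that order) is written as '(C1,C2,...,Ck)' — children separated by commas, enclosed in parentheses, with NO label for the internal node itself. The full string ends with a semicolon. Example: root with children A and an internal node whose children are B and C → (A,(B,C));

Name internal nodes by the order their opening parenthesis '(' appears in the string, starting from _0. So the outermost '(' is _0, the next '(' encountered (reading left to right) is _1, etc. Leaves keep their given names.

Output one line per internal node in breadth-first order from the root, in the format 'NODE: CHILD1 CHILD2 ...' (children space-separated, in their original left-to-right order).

Input: (N,(J,(Z,K,W,C)),R,U);
Scanning left-to-right, naming '(' by encounter order:
  pos 0: '(' -> open internal node _0 (depth 1)
  pos 3: '(' -> open internal node _1 (depth 2)
  pos 6: '(' -> open internal node _2 (depth 3)
  pos 14: ')' -> close internal node _2 (now at depth 2)
  pos 15: ')' -> close internal node _1 (now at depth 1)
  pos 20: ')' -> close internal node _0 (now at depth 0)
Total internal nodes: 3
BFS adjacency from root:
  _0: N _1 R U
  _1: J _2
  _2: Z K W C

Answer: _0: N _1 R U
_1: J _2
_2: Z K W C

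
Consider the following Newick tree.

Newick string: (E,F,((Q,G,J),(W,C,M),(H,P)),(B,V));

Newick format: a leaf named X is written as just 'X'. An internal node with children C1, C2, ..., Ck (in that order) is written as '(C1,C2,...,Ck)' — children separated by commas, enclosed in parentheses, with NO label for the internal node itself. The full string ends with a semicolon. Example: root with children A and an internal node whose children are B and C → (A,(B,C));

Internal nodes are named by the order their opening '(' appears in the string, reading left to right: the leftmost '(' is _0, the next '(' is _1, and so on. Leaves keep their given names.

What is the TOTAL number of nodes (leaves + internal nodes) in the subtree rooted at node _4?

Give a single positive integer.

Answer: 3

Derivation:
Newick: (E,F,((Q,G,J),(W,C,M),(H,P)),(B,V));
Locate _4: it is the '(' at position 22 (the 5th '(' reading left to right).
Query: subtree rooted at _4
_4: subtree_size = 1 + 2
  H: subtree_size = 1 + 0
  P: subtree_size = 1 + 0
Total subtree size of _4: 3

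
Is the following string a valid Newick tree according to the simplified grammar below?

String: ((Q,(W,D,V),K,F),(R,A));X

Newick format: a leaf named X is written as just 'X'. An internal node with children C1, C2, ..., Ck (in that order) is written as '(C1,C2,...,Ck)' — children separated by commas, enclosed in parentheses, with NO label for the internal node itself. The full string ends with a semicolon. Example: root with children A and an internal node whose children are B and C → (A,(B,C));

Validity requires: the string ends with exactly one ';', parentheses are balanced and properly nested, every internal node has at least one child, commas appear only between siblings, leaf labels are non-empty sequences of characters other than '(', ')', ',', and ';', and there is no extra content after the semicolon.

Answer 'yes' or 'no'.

Answer: no

Derivation:
Input: ((Q,(W,D,V),K,F),(R,A));X
Paren balance: 4 '(' vs 4 ')' OK
Ends with single ';': False
Full parse: FAILS (must end with ;)
Valid: False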